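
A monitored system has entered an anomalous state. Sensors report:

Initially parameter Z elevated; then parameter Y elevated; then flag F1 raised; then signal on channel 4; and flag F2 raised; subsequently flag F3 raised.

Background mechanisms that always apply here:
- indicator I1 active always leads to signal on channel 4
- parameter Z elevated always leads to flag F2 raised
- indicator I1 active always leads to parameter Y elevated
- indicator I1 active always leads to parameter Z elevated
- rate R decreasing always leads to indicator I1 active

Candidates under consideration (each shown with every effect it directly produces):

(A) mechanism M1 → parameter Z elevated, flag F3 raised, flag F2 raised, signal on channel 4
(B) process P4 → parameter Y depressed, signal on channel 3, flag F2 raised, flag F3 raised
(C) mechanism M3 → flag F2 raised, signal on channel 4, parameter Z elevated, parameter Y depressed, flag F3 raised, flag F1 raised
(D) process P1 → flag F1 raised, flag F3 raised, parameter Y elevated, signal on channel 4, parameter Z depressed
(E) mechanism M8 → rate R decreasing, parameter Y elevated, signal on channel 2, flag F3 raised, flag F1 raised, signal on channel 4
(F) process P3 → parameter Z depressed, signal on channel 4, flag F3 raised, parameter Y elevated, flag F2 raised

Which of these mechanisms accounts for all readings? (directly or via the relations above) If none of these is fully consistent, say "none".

E

Testing each hypothesis:
(A) mechanism M1 — parameter Z elevated match; parameter Y elevated miss; flag F1 raised miss; signal on channel 4 match; flag F2 raised match; flag F3 raised match
(B) process P4 — parameter Z elevated miss; parameter Y elevated miss; flag F1 raised miss; signal on channel 4 miss; flag F2 raised match; flag F3 raised match
(C) mechanism M3 — fails on parameter Y elevated (predicts parameter Y depressed, not parameter Y elevated)
(D) process P1 — parameter Z elevated miss; parameter Y elevated match; flag F1 raised match; signal on channel 4 match; flag F2 raised miss; flag F3 raised match
(E) mechanism M8 — parameter Z elevated match (through rate R decreasing → indicator I1 active → parameter Z elevated); parameter Y elevated match; flag F1 raised match; signal on channel 4 match; flag F2 raised match (through rate R decreasing → indicator I1 active → parameter Z elevated → flag F2 raised); flag F3 raised match
(F) process P3 — fails on parameter Z elevated, flag F1 raised (predicts parameter Z depressed, not parameter Z elevated)
Only (E) is consistent with every observation.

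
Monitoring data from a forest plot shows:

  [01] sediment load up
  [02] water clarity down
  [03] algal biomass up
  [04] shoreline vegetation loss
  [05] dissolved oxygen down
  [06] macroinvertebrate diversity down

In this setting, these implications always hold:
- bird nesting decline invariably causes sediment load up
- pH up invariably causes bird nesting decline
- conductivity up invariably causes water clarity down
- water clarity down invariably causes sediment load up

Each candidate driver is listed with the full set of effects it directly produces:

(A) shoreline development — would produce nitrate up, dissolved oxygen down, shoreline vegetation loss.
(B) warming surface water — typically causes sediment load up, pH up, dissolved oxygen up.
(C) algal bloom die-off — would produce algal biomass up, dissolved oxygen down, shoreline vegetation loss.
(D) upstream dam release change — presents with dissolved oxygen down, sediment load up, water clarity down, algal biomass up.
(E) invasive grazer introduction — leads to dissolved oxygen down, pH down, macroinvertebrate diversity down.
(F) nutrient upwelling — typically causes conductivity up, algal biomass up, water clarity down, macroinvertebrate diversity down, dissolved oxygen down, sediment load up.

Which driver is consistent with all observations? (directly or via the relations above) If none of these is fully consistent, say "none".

Checking each candidate against the observations:
(A) shoreline development — does not account for sediment load up, water clarity down, algal biomass up, macroinvertebrate diversity down
(B) warming surface water — fails on water clarity down, algal biomass up, shoreline vegetation loss, dissolved oxygen down, macroinvertebrate diversity down (predicts dissolved oxygen up, not dissolved oxygen down)
(C) algal bloom die-off — sediment load up miss; water clarity down miss; algal biomass up match; shoreline vegetation loss match; dissolved oxygen down match; macroinvertebrate diversity down miss
(D) upstream dam release change — sediment load up match; water clarity down match; algal biomass up match; shoreline vegetation loss miss; dissolved oxygen down match; macroinvertebrate diversity down miss
(E) invasive grazer introduction — sediment load up miss; water clarity down miss; algal biomass up miss; shoreline vegetation loss miss; dissolved oxygen down match; macroinvertebrate diversity down match
(F) nutrient upwelling — sediment load up match; water clarity down match; algal biomass up match; shoreline vegetation loss miss; dissolved oxygen down match; macroinvertebrate diversity down match
None of the listed candidates fits everything.

none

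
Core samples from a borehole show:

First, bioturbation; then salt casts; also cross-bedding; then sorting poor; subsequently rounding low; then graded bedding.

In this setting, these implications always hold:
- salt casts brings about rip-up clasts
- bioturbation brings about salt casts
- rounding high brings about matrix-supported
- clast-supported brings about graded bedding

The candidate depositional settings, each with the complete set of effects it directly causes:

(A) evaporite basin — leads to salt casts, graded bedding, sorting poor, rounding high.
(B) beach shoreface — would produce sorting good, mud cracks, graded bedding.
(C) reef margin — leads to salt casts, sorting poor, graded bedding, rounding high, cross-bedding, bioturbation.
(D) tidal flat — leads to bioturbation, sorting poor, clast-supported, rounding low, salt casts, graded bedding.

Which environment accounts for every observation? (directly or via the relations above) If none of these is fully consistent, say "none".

none

Checking each candidate against the observations:
(A) evaporite basin — fails on bioturbation, cross-bedding, rounding low (predicts rounding high, not rounding low)
(B) beach shoreface — bioturbation -; salt casts -; cross-bedding -; sorting poor -; rounding low -; graded bedding +
(C) reef margin — bioturbation +; salt casts +; cross-bedding +; sorting poor +; rounding low -; graded bedding +
(D) tidal flat — bioturbation +; salt casts +; cross-bedding -; sorting poor +; rounding low +; graded bedding +
No candidate is consistent with all observations.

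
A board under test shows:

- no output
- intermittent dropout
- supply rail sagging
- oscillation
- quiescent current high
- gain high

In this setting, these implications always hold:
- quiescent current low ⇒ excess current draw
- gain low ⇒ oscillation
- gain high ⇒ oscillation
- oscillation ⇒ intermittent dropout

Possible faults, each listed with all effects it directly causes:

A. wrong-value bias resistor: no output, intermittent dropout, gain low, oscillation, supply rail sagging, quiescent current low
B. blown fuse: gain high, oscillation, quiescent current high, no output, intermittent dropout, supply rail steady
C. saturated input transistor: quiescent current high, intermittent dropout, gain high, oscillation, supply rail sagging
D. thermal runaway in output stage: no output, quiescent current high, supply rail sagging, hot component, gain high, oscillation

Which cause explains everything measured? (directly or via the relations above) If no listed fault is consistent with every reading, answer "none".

D

Checking each candidate against the observations:
(A) wrong-value bias resistor — fails on quiescent current high, gain high (predicts quiescent current low, not quiescent current high; predicts gain low, not gain high)
(B) blown fuse — no output match; intermittent dropout match; supply rail sagging miss; oscillation match; quiescent current high match; gain high match
(C) saturated input transistor — no output miss; intermittent dropout match; supply rail sagging match; oscillation match; quiescent current high match; gain high match
(D) thermal runaway in output stage — no output match; intermittent dropout match (through oscillation → intermittent dropout); supply rail sagging match; oscillation match; quiescent current high match; gain high match
Only (D) is consistent with every observation.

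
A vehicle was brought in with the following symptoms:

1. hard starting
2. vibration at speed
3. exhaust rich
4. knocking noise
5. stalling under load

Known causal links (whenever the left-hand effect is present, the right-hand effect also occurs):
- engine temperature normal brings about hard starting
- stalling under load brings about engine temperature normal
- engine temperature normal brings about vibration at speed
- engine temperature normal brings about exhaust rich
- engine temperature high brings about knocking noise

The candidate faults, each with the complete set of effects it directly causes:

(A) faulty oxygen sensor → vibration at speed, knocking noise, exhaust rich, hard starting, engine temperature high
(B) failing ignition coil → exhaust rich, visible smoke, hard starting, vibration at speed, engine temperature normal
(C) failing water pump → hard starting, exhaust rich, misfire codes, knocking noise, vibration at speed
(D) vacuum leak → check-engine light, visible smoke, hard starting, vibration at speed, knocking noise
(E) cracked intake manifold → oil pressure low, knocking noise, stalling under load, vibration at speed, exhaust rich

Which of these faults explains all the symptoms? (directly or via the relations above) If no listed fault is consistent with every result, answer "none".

Checking each candidate against the observations:
(A) faulty oxygen sensor — hard starting ✓; vibration at speed ✓; exhaust rich ✓; knocking noise ✓; stalling under load ✗
(B) failing ignition coil — hard starting ✓; vibration at speed ✓; exhaust rich ✓; knocking noise ✗; stalling under load ✗
(C) failing water pump — hard starting ✓; vibration at speed ✓; exhaust rich ✓; knocking noise ✓; stalling under load ✗
(D) vacuum leak — hard starting ✓; vibration at speed ✓; exhaust rich ✗; knocking noise ✓; stalling under load ✗
(E) cracked intake manifold — hard starting ✓ (by stalling under load → engine temperature normal → hard starting); vibration at speed ✓; exhaust rich ✓; knocking noise ✓; stalling under load ✓
(E) alone accounts for all the evidence.

E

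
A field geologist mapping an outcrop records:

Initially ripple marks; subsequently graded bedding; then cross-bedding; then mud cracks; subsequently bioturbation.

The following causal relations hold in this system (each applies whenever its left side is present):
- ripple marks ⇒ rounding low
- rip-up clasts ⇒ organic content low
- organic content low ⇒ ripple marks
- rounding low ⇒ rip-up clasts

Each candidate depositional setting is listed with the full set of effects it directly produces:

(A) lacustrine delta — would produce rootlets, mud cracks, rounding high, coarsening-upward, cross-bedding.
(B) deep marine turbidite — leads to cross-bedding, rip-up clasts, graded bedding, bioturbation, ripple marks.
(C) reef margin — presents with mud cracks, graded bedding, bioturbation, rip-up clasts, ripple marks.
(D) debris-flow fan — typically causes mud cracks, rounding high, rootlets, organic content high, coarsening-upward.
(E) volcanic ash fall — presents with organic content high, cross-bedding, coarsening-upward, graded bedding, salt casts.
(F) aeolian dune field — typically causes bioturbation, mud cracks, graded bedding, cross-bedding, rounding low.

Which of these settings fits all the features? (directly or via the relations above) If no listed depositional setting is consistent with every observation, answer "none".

Per-candidate check:
(A) lacustrine delta — ripple marks -; graded bedding -; cross-bedding +; mud cracks +; bioturbation -
(B) deep marine turbidite — ripple marks +; graded bedding +; cross-bedding +; mud cracks -; bioturbation +
(C) reef margin — ripple marks +; graded bedding +; cross-bedding -; mud cracks +; bioturbation +
(D) debris-flow fan — ripple marks -; graded bedding -; cross-bedding -; mud cracks +; bioturbation -
(E) volcanic ash fall — does not account for ripple marks, mud cracks, bioturbation
(F) aeolian dune field — ripple marks + (by rounding low → rip-up clasts → organic content low → ripple marks); graded bedding +; cross-bedding +; mud cracks +; bioturbation +
(F) alone accounts for all the evidence.

F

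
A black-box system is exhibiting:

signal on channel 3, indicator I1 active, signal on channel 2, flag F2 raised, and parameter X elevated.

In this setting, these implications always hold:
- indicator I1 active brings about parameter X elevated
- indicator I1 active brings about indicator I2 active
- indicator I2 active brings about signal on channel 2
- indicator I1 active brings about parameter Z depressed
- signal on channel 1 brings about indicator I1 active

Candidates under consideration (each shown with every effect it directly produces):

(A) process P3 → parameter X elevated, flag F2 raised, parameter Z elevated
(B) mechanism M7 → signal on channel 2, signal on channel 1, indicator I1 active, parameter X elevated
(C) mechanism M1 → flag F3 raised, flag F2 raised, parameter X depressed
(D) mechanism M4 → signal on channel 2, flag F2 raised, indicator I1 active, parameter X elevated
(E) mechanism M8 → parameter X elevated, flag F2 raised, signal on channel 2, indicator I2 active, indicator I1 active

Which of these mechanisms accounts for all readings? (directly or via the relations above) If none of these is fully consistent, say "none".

Checking each candidate against the observations:
(A) process P3 — signal on channel 3 NO; indicator I1 active NO; signal on channel 2 NO; flag F2 raised yes; parameter X elevated yes
(B) mechanism M7 — does not account for signal on channel 3, flag F2 raised
(C) mechanism M1 — fails on signal on channel 3, indicator I1 active, signal on channel 2, parameter X elevated (predicts parameter X depressed, not parameter X elevated)
(D) mechanism M4 — does not account for signal on channel 3
(E) mechanism M8 — does not account for signal on channel 3
None of the listed candidates fits everything.

none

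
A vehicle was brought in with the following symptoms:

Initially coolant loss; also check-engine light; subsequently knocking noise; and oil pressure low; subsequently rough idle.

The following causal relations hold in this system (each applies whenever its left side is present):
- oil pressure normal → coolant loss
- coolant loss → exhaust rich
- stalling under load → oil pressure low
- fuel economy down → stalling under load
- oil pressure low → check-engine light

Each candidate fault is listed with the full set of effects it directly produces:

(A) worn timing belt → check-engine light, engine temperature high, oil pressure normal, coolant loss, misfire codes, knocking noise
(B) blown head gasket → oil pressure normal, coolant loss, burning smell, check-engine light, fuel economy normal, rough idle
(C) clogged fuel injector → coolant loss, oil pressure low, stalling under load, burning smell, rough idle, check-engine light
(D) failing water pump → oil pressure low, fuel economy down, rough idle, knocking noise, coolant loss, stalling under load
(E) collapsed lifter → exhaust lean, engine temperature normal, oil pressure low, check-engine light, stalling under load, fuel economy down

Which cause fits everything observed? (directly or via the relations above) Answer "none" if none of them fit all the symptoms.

For each candidate, compare predicted effects to what was observed:
(A) worn timing belt — coolant loss yes; check-engine light yes; knocking noise yes; oil pressure low NO; rough idle NO
(B) blown head gasket — coolant loss yes; check-engine light yes; knocking noise NO; oil pressure low NO; rough idle yes
(C) clogged fuel injector — coolant loss yes; check-engine light yes; knocking noise NO; oil pressure low yes; rough idle yes
(D) failing water pump — accounts for every observation (check-engine light through oil pressure low → check-engine light)
(E) collapsed lifter — coolant loss NO; check-engine light yes; knocking noise NO; oil pressure low yes; rough idle NO
(D) alone accounts for all the evidence.

D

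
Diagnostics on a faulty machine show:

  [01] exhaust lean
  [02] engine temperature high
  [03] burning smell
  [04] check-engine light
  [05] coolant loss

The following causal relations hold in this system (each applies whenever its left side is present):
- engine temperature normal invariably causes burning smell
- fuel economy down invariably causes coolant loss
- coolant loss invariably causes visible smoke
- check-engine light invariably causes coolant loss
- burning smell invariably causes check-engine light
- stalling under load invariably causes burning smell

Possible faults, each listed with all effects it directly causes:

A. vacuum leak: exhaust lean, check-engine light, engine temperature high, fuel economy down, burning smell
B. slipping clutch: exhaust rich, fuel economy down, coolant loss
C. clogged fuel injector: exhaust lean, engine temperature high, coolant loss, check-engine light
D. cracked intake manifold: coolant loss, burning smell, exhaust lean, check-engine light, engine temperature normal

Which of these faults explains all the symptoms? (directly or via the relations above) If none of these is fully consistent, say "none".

For each candidate, compare predicted effects to what was observed:
(A) vacuum leak — accounts for every observation (coolant loss by fuel economy down → coolant loss)
(B) slipping clutch — exhaust lean ✗; engine temperature high ✗; burning smell ✗; check-engine light ✗; coolant loss ✓
(C) clogged fuel injector — does not account for burning smell
(D) cracked intake manifold — fails on engine temperature high (predicts engine temperature normal, not engine temperature high)
Only (A) is consistent with every observation.

A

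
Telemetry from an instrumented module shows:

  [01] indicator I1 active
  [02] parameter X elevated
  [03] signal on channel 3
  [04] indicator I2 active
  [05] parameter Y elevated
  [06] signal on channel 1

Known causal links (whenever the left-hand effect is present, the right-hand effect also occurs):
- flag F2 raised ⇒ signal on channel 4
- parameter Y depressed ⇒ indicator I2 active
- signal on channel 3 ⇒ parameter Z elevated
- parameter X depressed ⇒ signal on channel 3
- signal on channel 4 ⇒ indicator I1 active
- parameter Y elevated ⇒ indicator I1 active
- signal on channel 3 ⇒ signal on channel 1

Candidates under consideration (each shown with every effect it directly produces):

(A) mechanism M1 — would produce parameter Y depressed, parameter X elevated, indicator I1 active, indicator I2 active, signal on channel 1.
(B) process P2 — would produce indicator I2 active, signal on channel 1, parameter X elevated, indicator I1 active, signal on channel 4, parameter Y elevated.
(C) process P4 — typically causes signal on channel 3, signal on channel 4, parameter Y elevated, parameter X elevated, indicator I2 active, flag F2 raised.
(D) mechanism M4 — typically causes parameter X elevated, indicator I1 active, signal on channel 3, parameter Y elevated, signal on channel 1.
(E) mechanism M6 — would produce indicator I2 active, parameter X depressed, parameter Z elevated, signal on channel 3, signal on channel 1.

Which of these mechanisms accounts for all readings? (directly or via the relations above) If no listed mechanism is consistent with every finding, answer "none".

Testing each hypothesis:
(A) mechanism M1 — indicator I1 active match; parameter X elevated match; signal on channel 3 miss; indicator I2 active match; parameter Y elevated miss; signal on channel 1 match
(B) process P2 — indicator I1 active match; parameter X elevated match; signal on channel 3 miss; indicator I2 active match; parameter Y elevated match; signal on channel 1 match
(C) process P4 — indicator I1 active match (via parameter Y elevated → indicator I1 active); parameter X elevated match; signal on channel 3 match; indicator I2 active match; parameter Y elevated match; signal on channel 1 match (via signal on channel 3 → signal on channel 1)
(D) mechanism M4 — indicator I1 active match; parameter X elevated match; signal on channel 3 match; indicator I2 active miss; parameter Y elevated match; signal on channel 1 match
(E) mechanism M6 — fails on indicator I1 active, parameter X elevated, parameter Y elevated (predicts parameter X depressed, not parameter X elevated)
(C) alone accounts for all the evidence.

C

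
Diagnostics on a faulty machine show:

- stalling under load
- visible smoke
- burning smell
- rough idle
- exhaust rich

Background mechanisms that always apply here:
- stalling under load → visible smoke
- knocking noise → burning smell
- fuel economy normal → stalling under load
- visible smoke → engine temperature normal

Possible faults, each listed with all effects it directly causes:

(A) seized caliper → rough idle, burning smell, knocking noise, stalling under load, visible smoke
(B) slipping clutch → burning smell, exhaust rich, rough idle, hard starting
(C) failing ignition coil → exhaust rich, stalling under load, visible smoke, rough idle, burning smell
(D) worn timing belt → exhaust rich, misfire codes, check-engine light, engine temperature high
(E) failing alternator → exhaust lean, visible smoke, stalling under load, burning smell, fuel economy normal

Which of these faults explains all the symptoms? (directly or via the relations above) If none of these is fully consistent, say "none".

C

For each candidate, compare predicted effects to what was observed:
(A) seized caliper — does not account for exhaust rich
(B) slipping clutch — does not account for stalling under load, visible smoke
(C) failing ignition coil — stalling under load +; visible smoke +; burning smell +; rough idle +; exhaust rich +
(D) worn timing belt — stalling under load -; visible smoke -; burning smell -; rough idle -; exhaust rich +
(E) failing alternator — stalling under load +; visible smoke +; burning smell +; rough idle -; exhaust rich -
Only (C) is consistent with every observation.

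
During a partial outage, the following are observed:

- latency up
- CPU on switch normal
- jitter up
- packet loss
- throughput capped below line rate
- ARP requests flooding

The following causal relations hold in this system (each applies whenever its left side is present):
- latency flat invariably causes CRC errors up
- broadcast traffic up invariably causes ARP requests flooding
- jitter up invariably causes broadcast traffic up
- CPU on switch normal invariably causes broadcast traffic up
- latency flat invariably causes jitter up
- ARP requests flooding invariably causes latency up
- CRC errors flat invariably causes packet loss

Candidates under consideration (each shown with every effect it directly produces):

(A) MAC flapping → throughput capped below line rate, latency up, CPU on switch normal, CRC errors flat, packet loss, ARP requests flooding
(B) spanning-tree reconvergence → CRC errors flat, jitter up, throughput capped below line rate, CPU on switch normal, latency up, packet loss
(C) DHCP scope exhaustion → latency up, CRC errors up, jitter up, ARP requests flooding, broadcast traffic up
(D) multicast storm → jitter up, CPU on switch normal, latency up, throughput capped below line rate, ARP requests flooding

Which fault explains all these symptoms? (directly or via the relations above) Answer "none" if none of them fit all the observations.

B

Per-candidate check:
(A) MAC flapping — does not account for jitter up
(B) spanning-tree reconvergence — latency up yes; CPU on switch normal yes; jitter up yes; packet loss yes; throughput capped below line rate yes; ARP requests flooding yes (by jitter up → broadcast traffic up → ARP requests flooding)
(C) DHCP scope exhaustion — does not account for CPU on switch normal, packet loss, throughput capped below line rate
(D) multicast storm — does not account for packet loss
(B) alone accounts for all the evidence.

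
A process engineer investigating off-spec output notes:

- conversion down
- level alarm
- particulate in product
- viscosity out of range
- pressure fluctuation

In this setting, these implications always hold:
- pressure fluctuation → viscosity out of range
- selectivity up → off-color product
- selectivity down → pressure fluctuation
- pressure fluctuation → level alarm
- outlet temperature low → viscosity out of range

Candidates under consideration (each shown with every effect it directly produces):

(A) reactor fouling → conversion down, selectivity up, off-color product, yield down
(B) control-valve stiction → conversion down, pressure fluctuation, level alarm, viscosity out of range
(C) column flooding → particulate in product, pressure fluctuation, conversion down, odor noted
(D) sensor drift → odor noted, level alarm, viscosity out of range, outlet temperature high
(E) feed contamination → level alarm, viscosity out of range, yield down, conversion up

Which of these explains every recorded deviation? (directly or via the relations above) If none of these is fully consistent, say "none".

C

Checking each candidate against the observations:
(A) reactor fouling — does not account for level alarm, particulate in product, viscosity out of range, pressure fluctuation
(B) control-valve stiction — conversion down match; level alarm match; particulate in product miss; viscosity out of range match; pressure fluctuation match
(C) column flooding — accounts for every observation (level alarm by pressure fluctuation → level alarm)
(D) sensor drift — does not account for conversion down, particulate in product, pressure fluctuation
(E) feed contamination — conversion down miss; level alarm match; particulate in product miss; viscosity out of range match; pressure fluctuation miss
(C) is the only candidate with no mismatches.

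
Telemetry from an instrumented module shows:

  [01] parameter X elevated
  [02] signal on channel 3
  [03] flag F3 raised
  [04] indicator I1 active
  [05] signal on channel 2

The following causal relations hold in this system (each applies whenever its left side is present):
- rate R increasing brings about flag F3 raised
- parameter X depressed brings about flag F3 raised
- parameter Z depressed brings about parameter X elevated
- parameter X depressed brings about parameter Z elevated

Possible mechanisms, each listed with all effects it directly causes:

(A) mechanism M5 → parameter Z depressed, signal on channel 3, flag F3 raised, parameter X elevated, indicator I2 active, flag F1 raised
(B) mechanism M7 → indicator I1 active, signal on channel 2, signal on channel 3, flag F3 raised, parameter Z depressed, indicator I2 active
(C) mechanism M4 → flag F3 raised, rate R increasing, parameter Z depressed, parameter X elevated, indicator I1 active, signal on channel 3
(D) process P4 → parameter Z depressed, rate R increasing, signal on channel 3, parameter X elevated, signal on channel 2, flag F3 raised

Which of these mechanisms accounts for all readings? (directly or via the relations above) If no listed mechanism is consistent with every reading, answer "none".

B

Per-candidate check:
(A) mechanism M5 — parameter X elevated ✓; signal on channel 3 ✓; flag F3 raised ✓; indicator I1 active ✗; signal on channel 2 ✗
(B) mechanism M7 — parameter X elevated ✓ (through parameter Z depressed → parameter X elevated); signal on channel 3 ✓; flag F3 raised ✓; indicator I1 active ✓; signal on channel 2 ✓
(C) mechanism M4 — parameter X elevated ✓; signal on channel 3 ✓; flag F3 raised ✓; indicator I1 active ✓; signal on channel 2 ✗
(D) process P4 — parameter X elevated ✓; signal on channel 3 ✓; flag F3 raised ✓; indicator I1 active ✗; signal on channel 2 ✓
(B) is the only candidate with no mismatches.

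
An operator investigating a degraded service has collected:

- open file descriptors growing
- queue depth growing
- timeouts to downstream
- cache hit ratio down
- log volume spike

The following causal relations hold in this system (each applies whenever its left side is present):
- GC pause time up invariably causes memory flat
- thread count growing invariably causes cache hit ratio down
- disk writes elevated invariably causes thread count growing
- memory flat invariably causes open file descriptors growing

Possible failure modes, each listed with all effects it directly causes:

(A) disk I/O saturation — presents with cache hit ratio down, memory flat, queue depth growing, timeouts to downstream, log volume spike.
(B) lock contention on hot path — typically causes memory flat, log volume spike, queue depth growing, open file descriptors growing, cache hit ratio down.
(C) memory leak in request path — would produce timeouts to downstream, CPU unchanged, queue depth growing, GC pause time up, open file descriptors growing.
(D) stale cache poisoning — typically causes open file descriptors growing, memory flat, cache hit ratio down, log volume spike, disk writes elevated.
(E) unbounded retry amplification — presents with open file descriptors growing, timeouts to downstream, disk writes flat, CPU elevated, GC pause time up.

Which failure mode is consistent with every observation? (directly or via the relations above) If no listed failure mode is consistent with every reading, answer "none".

Checking each candidate against the observations:
(A) disk I/O saturation — accounts for every observation (open file descriptors growing via memory flat → open file descriptors growing)
(B) lock contention on hot path — does not account for timeouts to downstream
(C) memory leak in request path — does not account for cache hit ratio down, log volume spike
(D) stale cache poisoning — open file descriptors growing ✓; queue depth growing ✗; timeouts to downstream ✗; cache hit ratio down ✓; log volume spike ✓
(E) unbounded retry amplification — does not account for queue depth growing, cache hit ratio down, log volume spike
(A) is the only candidate with no mismatches.

A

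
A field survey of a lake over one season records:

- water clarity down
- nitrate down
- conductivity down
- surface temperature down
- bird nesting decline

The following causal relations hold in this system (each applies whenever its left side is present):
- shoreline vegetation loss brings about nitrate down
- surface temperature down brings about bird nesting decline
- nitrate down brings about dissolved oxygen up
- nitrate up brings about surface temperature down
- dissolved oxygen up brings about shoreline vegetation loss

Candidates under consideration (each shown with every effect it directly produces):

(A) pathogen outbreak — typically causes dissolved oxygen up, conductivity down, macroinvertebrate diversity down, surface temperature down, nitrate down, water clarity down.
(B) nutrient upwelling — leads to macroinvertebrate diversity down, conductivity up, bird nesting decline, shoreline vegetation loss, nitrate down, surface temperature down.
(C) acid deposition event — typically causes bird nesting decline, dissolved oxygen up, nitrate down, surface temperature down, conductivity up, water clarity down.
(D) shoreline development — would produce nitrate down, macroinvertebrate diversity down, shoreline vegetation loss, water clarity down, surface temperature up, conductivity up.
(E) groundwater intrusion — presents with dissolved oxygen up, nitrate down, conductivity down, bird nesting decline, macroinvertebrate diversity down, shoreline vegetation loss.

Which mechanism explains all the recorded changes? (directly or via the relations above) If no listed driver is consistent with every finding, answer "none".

Testing each hypothesis:
(A) pathogen outbreak — accounts for every observation (bird nesting decline by surface temperature down → bird nesting decline)
(B) nutrient upwelling — fails on water clarity down, conductivity down (predicts conductivity up, not conductivity down)
(C) acid deposition event — fails on conductivity down (predicts conductivity up, not conductivity down)
(D) shoreline development — fails on conductivity down, surface temperature down, bird nesting decline (predicts conductivity up, not conductivity down; predicts surface temperature up, not surface temperature down)
(E) groundwater intrusion — water clarity down ✗; nitrate down ✓; conductivity down ✓; surface temperature down ✗; bird nesting decline ✓
(A) is the only candidate with no mismatches.

A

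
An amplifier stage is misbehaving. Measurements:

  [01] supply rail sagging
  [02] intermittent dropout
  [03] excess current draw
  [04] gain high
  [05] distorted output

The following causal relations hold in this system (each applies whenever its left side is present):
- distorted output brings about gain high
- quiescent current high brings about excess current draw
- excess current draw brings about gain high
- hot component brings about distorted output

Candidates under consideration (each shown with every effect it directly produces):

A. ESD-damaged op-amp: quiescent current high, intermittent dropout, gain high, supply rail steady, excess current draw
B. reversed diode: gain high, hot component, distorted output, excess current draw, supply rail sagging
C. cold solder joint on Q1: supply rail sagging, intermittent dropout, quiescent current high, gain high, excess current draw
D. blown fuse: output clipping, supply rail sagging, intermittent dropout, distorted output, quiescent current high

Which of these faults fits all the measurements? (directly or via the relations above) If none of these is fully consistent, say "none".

D

Per-candidate check:
(A) ESD-damaged op-amp — supply rail sagging -; intermittent dropout +; excess current draw +; gain high +; distorted output -
(B) reversed diode — does not account for intermittent dropout
(C) cold solder joint on Q1 — does not account for distorted output
(D) blown fuse — supply rail sagging +; intermittent dropout +; excess current draw + (via quiescent current high → excess current draw); gain high + (via distorted output → gain high); distorted output +
(D) is the only candidate with no mismatches.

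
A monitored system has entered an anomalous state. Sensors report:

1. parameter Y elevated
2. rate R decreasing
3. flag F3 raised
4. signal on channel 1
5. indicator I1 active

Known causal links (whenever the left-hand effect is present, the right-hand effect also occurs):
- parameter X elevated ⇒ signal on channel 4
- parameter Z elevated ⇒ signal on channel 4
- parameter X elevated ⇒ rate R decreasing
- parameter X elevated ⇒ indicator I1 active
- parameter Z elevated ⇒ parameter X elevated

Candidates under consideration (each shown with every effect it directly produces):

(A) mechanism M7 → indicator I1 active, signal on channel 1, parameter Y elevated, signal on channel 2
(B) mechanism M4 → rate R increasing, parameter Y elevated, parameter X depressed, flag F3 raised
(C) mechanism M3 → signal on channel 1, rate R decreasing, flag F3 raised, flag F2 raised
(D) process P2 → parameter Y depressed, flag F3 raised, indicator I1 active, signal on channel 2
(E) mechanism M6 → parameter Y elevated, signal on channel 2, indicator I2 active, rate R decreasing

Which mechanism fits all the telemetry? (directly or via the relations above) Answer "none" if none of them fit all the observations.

Testing each hypothesis:
(A) mechanism M7 — does not account for rate R decreasing, flag F3 raised
(B) mechanism M4 — fails on rate R decreasing, signal on channel 1, indicator I1 active (predicts rate R increasing, not rate R decreasing)
(C) mechanism M3 — parameter Y elevated ✗; rate R decreasing ✓; flag F3 raised ✓; signal on channel 1 ✓; indicator I1 active ✗
(D) process P2 — fails on parameter Y elevated, rate R decreasing, signal on channel 1 (predicts parameter Y depressed, not parameter Y elevated)
(E) mechanism M6 — parameter Y elevated ✓; rate R decreasing ✓; flag F3 raised ✗; signal on channel 1 ✗; indicator I1 active ✗
No candidate is consistent with all observations.

none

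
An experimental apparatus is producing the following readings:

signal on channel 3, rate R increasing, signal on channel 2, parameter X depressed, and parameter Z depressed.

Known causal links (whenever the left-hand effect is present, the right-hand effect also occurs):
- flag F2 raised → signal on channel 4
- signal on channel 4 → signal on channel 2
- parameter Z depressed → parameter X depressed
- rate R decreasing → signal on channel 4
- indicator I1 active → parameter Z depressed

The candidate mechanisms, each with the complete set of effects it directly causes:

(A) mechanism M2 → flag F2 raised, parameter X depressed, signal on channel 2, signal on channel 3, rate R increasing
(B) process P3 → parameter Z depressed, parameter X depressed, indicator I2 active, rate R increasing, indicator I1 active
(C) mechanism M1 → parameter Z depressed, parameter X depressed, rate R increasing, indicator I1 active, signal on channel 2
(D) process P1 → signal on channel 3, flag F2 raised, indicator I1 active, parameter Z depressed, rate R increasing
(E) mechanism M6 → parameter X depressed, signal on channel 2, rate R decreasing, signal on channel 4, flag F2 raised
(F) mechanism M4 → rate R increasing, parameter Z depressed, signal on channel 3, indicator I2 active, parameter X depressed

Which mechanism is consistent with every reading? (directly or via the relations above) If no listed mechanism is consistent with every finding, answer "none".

D

Checking each candidate against the observations:
(A) mechanism M2 — signal on channel 3 +; rate R increasing +; signal on channel 2 +; parameter X depressed +; parameter Z depressed -
(B) process P3 — signal on channel 3 -; rate R increasing +; signal on channel 2 -; parameter X depressed +; parameter Z depressed +
(C) mechanism M1 — signal on channel 3 -; rate R increasing +; signal on channel 2 +; parameter X depressed +; parameter Z depressed +
(D) process P1 — accounts for every observation (signal on channel 2 via flag F2 raised → signal on channel 4 → signal on channel 2)
(E) mechanism M6 — fails on signal on channel 3, rate R increasing, parameter Z depressed (predicts rate R decreasing, not rate R increasing)
(F) mechanism M4 — signal on channel 3 +; rate R increasing +; signal on channel 2 -; parameter X depressed +; parameter Z depressed +
(D) is the only candidate with no mismatches.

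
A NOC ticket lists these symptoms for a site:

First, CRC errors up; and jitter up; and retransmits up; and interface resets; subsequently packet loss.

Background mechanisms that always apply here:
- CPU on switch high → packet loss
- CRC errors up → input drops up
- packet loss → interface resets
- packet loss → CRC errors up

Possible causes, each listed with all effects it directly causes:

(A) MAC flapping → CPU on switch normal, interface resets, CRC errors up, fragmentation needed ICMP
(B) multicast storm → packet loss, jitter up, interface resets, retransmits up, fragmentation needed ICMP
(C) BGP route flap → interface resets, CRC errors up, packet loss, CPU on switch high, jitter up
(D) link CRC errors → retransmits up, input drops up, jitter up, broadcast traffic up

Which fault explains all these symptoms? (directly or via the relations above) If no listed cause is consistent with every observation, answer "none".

Checking each candidate against the observations:
(A) MAC flapping — does not account for jitter up, retransmits up, packet loss
(B) multicast storm — CRC errors up yes (through packet loss → CRC errors up); jitter up yes; retransmits up yes; interface resets yes; packet loss yes
(C) BGP route flap — does not account for retransmits up
(D) link CRC errors — does not account for CRC errors up, interface resets, packet loss
(B) is the only candidate with no mismatches.

B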